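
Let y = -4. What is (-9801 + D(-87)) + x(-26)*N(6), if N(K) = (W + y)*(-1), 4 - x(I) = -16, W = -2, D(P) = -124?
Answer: -9805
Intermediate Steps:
x(I) = 20 (x(I) = 4 - 1*(-16) = 4 + 16 = 20)
N(K) = 6 (N(K) = (-2 - 4)*(-1) = -6*(-1) = 6)
(-9801 + D(-87)) + x(-26)*N(6) = (-9801 - 124) + 20*6 = -9925 + 120 = -9805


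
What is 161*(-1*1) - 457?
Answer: -618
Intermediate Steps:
161*(-1*1) - 457 = 161*(-1) - 457 = -161 - 457 = -618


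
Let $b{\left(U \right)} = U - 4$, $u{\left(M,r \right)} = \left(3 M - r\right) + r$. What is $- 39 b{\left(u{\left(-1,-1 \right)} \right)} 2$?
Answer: $546$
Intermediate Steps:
$u{\left(M,r \right)} = 3 M$ ($u{\left(M,r \right)} = \left(- r + 3 M\right) + r = 3 M$)
$b{\left(U \right)} = -4 + U$ ($b{\left(U \right)} = U - 4 = -4 + U$)
$- 39 b{\left(u{\left(-1,-1 \right)} \right)} 2 = - 39 \left(-4 + 3 \left(-1\right)\right) 2 = - 39 \left(-4 - 3\right) 2 = \left(-39\right) \left(-7\right) 2 = 273 \cdot 2 = 546$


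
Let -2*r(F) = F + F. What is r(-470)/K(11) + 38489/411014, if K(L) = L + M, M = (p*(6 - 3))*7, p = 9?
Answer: 10043719/4110140 ≈ 2.4436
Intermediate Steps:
r(F) = -F (r(F) = -(F + F)/2 = -F)
M = 189 (M = (9*(6 - 3))*7 = (9*3)*7 = 27*7 = 189)
K(L) = 189 + L (K(L) = L + 189 = 189 + L)
r(-470)/K(11) + 38489/411014 = (-1*(-470))/(189 + 11) + 38489/411014 = 470/200 + 38489*(1/411014) = 470*(1/200) + 38489/411014 = 47/20 + 38489/411014 = 10043719/4110140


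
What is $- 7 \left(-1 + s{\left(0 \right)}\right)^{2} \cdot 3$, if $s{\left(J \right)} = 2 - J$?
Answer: $-21$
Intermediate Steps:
$- 7 \left(-1 + s{\left(0 \right)}\right)^{2} \cdot 3 = - 7 \left(-1 + \left(2 - 0\right)\right)^{2} \cdot 3 = - 7 \left(-1 + \left(2 + 0\right)\right)^{2} \cdot 3 = - 7 \left(-1 + 2\right)^{2} \cdot 3 = - 7 \cdot 1^{2} \cdot 3 = \left(-7\right) 1 \cdot 3 = \left(-7\right) 3 = -21$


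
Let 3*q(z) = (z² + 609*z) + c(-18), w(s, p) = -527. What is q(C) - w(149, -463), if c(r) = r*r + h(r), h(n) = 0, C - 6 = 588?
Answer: 238829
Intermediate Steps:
C = 594 (C = 6 + 588 = 594)
c(r) = r² (c(r) = r*r + 0 = r² + 0 = r²)
q(z) = 108 + 203*z + z²/3 (q(z) = ((z² + 609*z) + (-18)²)/3 = ((z² + 609*z) + 324)/3 = (324 + z² + 609*z)/3 = 108 + 203*z + z²/3)
q(C) - w(149, -463) = (108 + 203*594 + (⅓)*594²) - 1*(-527) = (108 + 120582 + (⅓)*352836) + 527 = (108 + 120582 + 117612) + 527 = 238302 + 527 = 238829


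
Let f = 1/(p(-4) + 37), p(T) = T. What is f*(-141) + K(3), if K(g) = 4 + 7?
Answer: 74/11 ≈ 6.7273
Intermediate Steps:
K(g) = 11
f = 1/33 (f = 1/(-4 + 37) = 1/33 ≈ 0.030303)
f*(-141) + K(3) = (1/33)*(-141) + 11 = -47/11 + 11 = 74/11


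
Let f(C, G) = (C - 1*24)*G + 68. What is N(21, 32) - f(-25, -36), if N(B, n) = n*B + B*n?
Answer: -488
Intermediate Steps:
N(B, n) = 2*B*n (N(B, n) = B*n + B*n = 2*B*n)
f(C, G) = 68 + G*(-24 + C) (f(C, G) = (C - 24)*G + 68 = (-24 + C)*G + 68 = G*(-24 + C) + 68 = 68 + G*(-24 + C))
N(21, 32) - f(-25, -36) = 2*21*32 - (68 - 24*(-36) - 25*(-36)) = 1344 - (68 + 864 + 900) = 1344 - 1*1832 = 1344 - 1832 = -488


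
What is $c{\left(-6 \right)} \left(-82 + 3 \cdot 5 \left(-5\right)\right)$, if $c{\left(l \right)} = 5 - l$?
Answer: $-1727$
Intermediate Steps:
$c{\left(-6 \right)} \left(-82 + 3 \cdot 5 \left(-5\right)\right) = \left(5 - -6\right) \left(-82 + 3 \cdot 5 \left(-5\right)\right) = \left(5 + 6\right) \left(-82 + 15 \left(-5\right)\right) = 11 \left(-82 - 75\right) = 11 \left(-157\right) = -1727$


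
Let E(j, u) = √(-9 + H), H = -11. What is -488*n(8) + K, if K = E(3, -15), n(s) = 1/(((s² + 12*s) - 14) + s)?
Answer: -244/77 + 2*I*√5 ≈ -3.1688 + 4.4721*I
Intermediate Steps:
n(s) = 1/(-14 + s² + 13*s) (n(s) = 1/((-14 + s² + 12*s) + s) = 1/(-14 + s² + 13*s))
E(j, u) = 2*I*√5 (E(j, u) = √(-9 - 11) = √(-20) = 2*I*√5)
K = 2*I*√5 ≈ 4.4721*I
-488*n(8) + K = -488/(-14 + 8² + 13*8) + 2*I*√5 = -488/(-14 + 64 + 104) + 2*I*√5 = -488/154 + 2*I*√5 = -488*1/154 + 2*I*√5 = -244/77 + 2*I*√5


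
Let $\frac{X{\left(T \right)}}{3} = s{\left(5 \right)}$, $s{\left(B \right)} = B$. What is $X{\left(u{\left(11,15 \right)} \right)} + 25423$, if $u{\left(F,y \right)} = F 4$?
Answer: $25438$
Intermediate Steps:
$u{\left(F,y \right)} = 4 F$
$X{\left(T \right)} = 15$ ($X{\left(T \right)} = 3 \cdot 5 = 15$)
$X{\left(u{\left(11,15 \right)} \right)} + 25423 = 15 + 25423 = 25438$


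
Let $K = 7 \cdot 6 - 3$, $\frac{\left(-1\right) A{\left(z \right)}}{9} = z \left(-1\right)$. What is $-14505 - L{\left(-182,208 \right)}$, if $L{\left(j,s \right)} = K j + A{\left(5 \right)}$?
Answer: $-7452$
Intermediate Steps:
$A{\left(z \right)} = 9 z$ ($A{\left(z \right)} = - 9 z \left(-1\right) = - 9 \left(- z\right) = 9 z$)
$K = 39$ ($K = 42 - 3 = 39$)
$L{\left(j,s \right)} = 45 + 39 j$ ($L{\left(j,s \right)} = 39 j + 9 \cdot 5 = 39 j + 45 = 45 + 39 j$)
$-14505 - L{\left(-182,208 \right)} = -14505 - \left(45 + 39 \left(-182\right)\right) = -14505 - \left(45 - 7098\right) = -14505 - -7053 = -14505 + 7053 = -7452$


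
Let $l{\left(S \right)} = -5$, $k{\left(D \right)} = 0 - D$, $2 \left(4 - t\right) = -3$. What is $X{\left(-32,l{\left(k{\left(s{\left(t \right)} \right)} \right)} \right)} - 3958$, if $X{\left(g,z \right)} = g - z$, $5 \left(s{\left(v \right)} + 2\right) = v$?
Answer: $-3985$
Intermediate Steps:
$t = \frac{11}{2}$ ($t = 4 - - \frac{3}{2} = 4 + \frac{3}{2} = \frac{11}{2} \approx 5.5$)
$s{\left(v \right)} = -2 + \frac{v}{5}$
$k{\left(D \right)} = - D$
$X{\left(-32,l{\left(k{\left(s{\left(t \right)} \right)} \right)} \right)} - 3958 = \left(-32 - -5\right) - 3958 = \left(-32 + 5\right) - 3958 = -27 - 3958 = -3985$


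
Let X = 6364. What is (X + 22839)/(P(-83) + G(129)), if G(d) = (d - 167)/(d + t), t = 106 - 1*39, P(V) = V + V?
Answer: -2861894/16287 ≈ -175.72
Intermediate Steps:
P(V) = 2*V
t = 67 (t = 106 - 39 = 67)
G(d) = (-167 + d)/(67 + d) (G(d) = (d - 167)/(d + 67) = (-167 + d)/(67 + d))
(X + 22839)/(P(-83) + G(129)) = (6364 + 22839)/(2*(-83) + (-167 + 129)/(67 + 129)) = 29203/(-166 - 38/196) = 29203/(-166 + (1/196)*(-38)) = 29203/(-166 - 19/98) = 29203/(-16287/98) = 29203*(-98/16287) = -2861894/16287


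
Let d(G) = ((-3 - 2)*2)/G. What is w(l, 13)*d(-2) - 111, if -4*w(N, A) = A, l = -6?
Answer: -509/4 ≈ -127.25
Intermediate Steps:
w(N, A) = -A/4
d(G) = -10/G (d(G) = (-5*2)/G = -10/G)
w(l, 13)*d(-2) - 111 = (-1/4*13)*(-10/(-2)) - 111 = -(-65)*(-1)/(2*2) - 111 = -13/4*5 - 111 = -65/4 - 111 = -509/4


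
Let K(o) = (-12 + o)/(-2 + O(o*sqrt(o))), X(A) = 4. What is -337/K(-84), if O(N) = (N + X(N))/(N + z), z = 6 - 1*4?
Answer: -1040319/296354 + 2359*I*sqrt(21)/1185416 ≈ -3.5104 + 0.0091194*I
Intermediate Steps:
z = 2 (z = 6 - 4 = 2)
O(N) = (4 + N)/(2 + N) (O(N) = (N + 4)/(N + 2) = (4 + N)/(2 + N))
K(o) = (-12 + o)/(-2 + (4 + o**(3/2))/(2 + o**(3/2))) (K(o) = (-12 + o)/(-2 + (4 + o*sqrt(o))/(2 + o*sqrt(o))) = (-12 + o)/(-2 + (4 + o**(3/2))/(2 + o**(3/2))))
-337/K(-84) = -337*168*I*sqrt(21)/((-12 - 84)*(2 + (-84)**(3/2))) = -337*(-7*I*sqrt(21)/(4*(2 - 168*I*sqrt(21)))) = -(-2359)*I*sqrt(21)/(4*(2 - 168*I*sqrt(21))) = 2359*I*sqrt(21)/(4*(2 - 168*I*sqrt(21)))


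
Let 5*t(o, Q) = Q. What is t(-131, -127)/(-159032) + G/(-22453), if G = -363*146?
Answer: 42144741211/17853727480 ≈ 2.3606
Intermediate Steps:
t(o, Q) = Q/5
G = -52998
t(-131, -127)/(-159032) + G/(-22453) = ((⅕)*(-127))/(-159032) - 52998/(-22453) = -127/5*(-1/159032) - 52998*(-1/22453) = 127/795160 + 52998/22453 = 42144741211/17853727480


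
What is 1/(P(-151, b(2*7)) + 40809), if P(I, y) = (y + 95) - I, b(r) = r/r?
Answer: 1/41056 ≈ 2.4357e-5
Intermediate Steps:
b(r) = 1
P(I, y) = 95 + y - I (P(I, y) = (95 + y) - I = 95 + y - I)
1/(P(-151, b(2*7)) + 40809) = 1/((95 + 1 - 1*(-151)) + 40809) = 1/((95 + 1 + 151) + 40809) = 1/(247 + 40809) = 1/41056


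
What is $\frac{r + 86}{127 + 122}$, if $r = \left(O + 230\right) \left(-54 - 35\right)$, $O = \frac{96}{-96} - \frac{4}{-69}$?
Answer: $- \frac{1400711}{17181} \approx -81.527$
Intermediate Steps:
$O = - \frac{65}{69}$ ($O = 96 \left(- \frac{1}{96}\right) - - \frac{4}{69} = -1 + \frac{4}{69} = - \frac{65}{69} \approx -0.94203$)
$r = - \frac{1406645}{69}$ ($r = \left(- \frac{65}{69} + 230\right) \left(-54 - 35\right) = \frac{15805}{69} \left(-89\right) = - \frac{1406645}{69} \approx -20386.0$)
$\frac{r + 86}{127 + 122} = \frac{- \frac{1406645}{69} + 86}{127 + 122} = \frac{1}{249} \left(- \frac{1400711}{69}\right) = - \frac{1400711}{17181}$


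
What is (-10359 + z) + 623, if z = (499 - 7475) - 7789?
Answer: -24501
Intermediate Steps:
z = -14765 (z = -6976 - 7789 = -14765)
(-10359 + z) + 623 = (-10359 - 14765) + 623 = -25124 + 623 = -24501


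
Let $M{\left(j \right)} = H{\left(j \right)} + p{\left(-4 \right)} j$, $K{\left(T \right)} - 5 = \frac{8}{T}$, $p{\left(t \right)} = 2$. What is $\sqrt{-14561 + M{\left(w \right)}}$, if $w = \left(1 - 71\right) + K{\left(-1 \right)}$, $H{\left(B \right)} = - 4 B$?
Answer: $31 i \sqrt{15} \approx 120.06 i$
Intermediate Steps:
$K{\left(T \right)} = 5 + \frac{8}{T}$
$w = -73$ ($w = \left(1 - 71\right) + \left(5 + \frac{8}{-1}\right) = -70 + \left(5 + 8 \left(-1\right)\right) = -70 + \left(5 - 8\right) = -70 - 3 = -73$)
$M{\left(j \right)} = - 2 j$ ($M{\left(j \right)} = - 4 j + 2 j = - 2 j$)
$\sqrt{-14561 + M{\left(w \right)}} = \sqrt{-14561 - -146} = \sqrt{-14561 + 146} = \sqrt{-14415} = 31 i \sqrt{15}$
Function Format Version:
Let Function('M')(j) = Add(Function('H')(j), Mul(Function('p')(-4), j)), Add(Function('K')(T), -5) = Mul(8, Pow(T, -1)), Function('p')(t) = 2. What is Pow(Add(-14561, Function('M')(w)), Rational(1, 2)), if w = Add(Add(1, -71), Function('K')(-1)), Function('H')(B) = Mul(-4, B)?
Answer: Mul(31, I, Pow(15, Rational(1, 2))) ≈ Mul(120.06, I)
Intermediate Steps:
Function('K')(T) = Add(5, Mul(8, Pow(T, -1)))
w = -73 (w = Add(Add(1, -71), Add(5, Mul(8, Pow(-1, -1)))) = Add(-70, Add(5, Mul(8, -1))) = Add(-70, Add(5, -8)) = Add(-70, -3) = -73)
Function('M')(j) = Mul(-2, j) (Function('M')(j) = Add(Mul(-4, j), Mul(2, j)) = Mul(-2, j))
Pow(Add(-14561, Function('M')(w)), Rational(1, 2)) = Pow(Add(-14561, Mul(-2, -73)), Rational(1, 2)) = Pow(Add(-14561, 146), Rational(1, 2)) = Pow(-14415, Rational(1, 2)) = Mul(31, I, Pow(15, Rational(1, 2)))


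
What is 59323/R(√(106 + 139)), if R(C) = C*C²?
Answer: 59323*√5/8575 ≈ 15.469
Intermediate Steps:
R(C) = C³
59323/R(√(106 + 139)) = 59323/((√(106 + 139))³) = 59323/((√245)³) = 59323/((7*√5)³) = 59323/((1715*√5)) = 59323*(√5/8575) = 59323*√5/8575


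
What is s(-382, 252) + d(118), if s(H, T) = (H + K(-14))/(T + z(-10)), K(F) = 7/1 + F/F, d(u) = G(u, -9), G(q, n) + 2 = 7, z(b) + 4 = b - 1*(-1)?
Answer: 821/239 ≈ 3.4351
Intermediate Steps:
z(b) = -3 + b (z(b) = -4 + (b - 1*(-1)) = -4 + (b + 1) = -4 + (1 + b) = -3 + b)
G(q, n) = 5 (G(q, n) = -2 + 7 = 5)
d(u) = 5
K(F) = 8 (K(F) = 7*1 + 1 = 7 + 1 = 8)
s(H, T) = (8 + H)/(-13 + T) (s(H, T) = (H + 8)/(T + (-3 - 10)) = (8 + H)/(T - 13) = (8 + H)/(-13 + T))
s(-382, 252) + d(118) = (8 - 382)/(-13 + 252) + 5 = -374/239 + 5 = 821/239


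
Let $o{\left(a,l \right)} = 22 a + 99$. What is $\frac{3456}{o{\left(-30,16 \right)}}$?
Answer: $- \frac{1152}{187} \approx -6.1604$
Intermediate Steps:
$o{\left(a,l \right)} = 99 + 22 a$
$\frac{3456}{o{\left(-30,16 \right)}} = \frac{3456}{99 + 22 \left(-30\right)} = \frac{3456}{99 - 660} = \frac{3456}{-561} = 3456 \left(- \frac{1}{561}\right) = - \frac{1152}{187}$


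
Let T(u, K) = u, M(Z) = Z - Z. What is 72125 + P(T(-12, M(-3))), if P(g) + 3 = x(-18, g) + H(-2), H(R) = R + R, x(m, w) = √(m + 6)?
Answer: 72118 + 2*I*√3 ≈ 72118.0 + 3.4641*I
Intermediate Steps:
x(m, w) = √(6 + m)
M(Z) = 0
H(R) = 2*R
P(g) = -7 + 2*I*√3 (P(g) = -3 + (√(6 - 18) + 2*(-2)) = -3 + (√(-12) - 4) = -3 + (2*I*√3 - 4) = -3 + (-4 + 2*I*√3) = -7 + 2*I*√3)
72125 + P(T(-12, M(-3))) = 72125 + (-7 + 2*I*√3) = 72118 + 2*I*√3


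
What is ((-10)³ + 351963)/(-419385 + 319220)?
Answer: -350963/100165 ≈ -3.5038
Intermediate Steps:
((-10)³ + 351963)/(-419385 + 319220) = (-1000 + 351963)/(-100165) = 350963*(-1/100165) = -350963/100165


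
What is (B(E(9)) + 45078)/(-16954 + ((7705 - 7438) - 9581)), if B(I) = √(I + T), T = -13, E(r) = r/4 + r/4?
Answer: -683/398 - I*√34/52536 ≈ -1.7161 - 0.00011099*I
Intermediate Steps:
E(r) = r/2 (E(r) = r*(¼) + r*(¼) = r/4 + r/4 = r/2)
B(I) = √(-13 + I) (B(I) = √(I - 13) = √(-13 + I))
(B(E(9)) + 45078)/(-16954 + ((7705 - 7438) - 9581)) = (√(-13 + (½)*9) + 45078)/(-16954 + ((7705 - 7438) - 9581)) = (√(-13 + 9/2) + 45078)/(-16954 + (267 - 9581)) = (√(-17/2) + 45078)/(-16954 - 9314) = (I*√34/2 + 45078)/(-26268) = (45078 + I*√34/2)*(-1/26268) = -683/398 - I*√34/52536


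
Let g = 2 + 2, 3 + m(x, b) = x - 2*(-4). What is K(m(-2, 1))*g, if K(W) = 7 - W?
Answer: 16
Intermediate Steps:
m(x, b) = 5 + x (m(x, b) = -3 + (x - 2*(-4)) = -3 + (x + 8) = -3 + (8 + x) = 5 + x)
g = 4
K(m(-2, 1))*g = (7 - (5 - 2))*4 = (7 - 1*3)*4 = (7 - 3)*4 = 4*4 = 16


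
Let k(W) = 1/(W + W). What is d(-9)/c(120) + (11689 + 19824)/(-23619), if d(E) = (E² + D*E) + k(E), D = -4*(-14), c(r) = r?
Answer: -16528451/3401136 ≈ -4.8597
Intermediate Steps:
D = 56
k(W) = 1/(2*W)
d(E) = E² + 1/(2*E) + 56*E (d(E) = (E² + 56*E) + 1/(2*E) = E² + 1/(2*E) + 56*E)
d(-9)/c(120) + (11689 + 19824)/(-23619) = ((-9)² + (½)/(-9) + 56*(-9))/120 + (11689 + 19824)/(-23619) = (81 + (½)*(-⅑) - 504)*(1/120) + 31513*(-1/23619) = (81 - 1/18 - 504)*(1/120) - 31513/23619 = -7615/18*1/120 - 31513/23619 = -1523/432 - 31513/23619 = -16528451/3401136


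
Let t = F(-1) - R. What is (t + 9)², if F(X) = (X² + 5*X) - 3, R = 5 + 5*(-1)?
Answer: 4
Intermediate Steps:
R = 0 (R = 5 - 5 = 0)
F(X) = -3 + X² + 5*X
t = -7 (t = (-3 + (-1)² + 5*(-1)) - 1*0 = (-3 + 1 - 5) + 0 = -7 + 0 = -7)
(t + 9)² = (-7 + 9)² = 2² = 4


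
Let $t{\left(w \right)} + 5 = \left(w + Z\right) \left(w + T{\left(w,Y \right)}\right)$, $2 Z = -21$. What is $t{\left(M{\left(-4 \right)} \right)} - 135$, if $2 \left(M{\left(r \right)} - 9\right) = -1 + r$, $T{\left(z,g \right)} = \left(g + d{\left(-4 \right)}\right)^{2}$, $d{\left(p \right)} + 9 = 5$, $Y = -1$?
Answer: $-266$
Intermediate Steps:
$Z = - \frac{21}{2}$ ($Z = \frac{1}{2} \left(-21\right) = - \frac{21}{2} \approx -10.5$)
$d{\left(p \right)} = -4$ ($d{\left(p \right)} = -9 + 5 = -4$)
$T{\left(z,g \right)} = \left(-4 + g\right)^{2}$ ($T{\left(z,g \right)} = \left(g - 4\right)^{2} = \left(-4 + g\right)^{2}$)
$M{\left(r \right)} = \frac{17}{2} + \frac{r}{2}$ ($M{\left(r \right)} = 9 + \frac{-1 + r}{2} = 9 + \left(- \frac{1}{2} + \frac{r}{2}\right) = \frac{17}{2} + \frac{r}{2}$)
$t{\left(w \right)} = -5 + \left(25 + w\right) \left(- \frac{21}{2} + w\right)$ ($t{\left(w \right)} = -5 + \left(w - \frac{21}{2}\right) \left(w + \left(-4 - 1\right)^{2}\right) = -5 + \left(- \frac{21}{2} + w\right) \left(w + \left(-5\right)^{2}\right) = -5 + \left(- \frac{21}{2} + w\right) \left(w + 25\right) = -5 + \left(- \frac{21}{2} + w\right) \left(25 + w\right) = -5 + \left(25 + w\right) \left(- \frac{21}{2} + w\right)$)
$t{\left(M{\left(-4 \right)} \right)} - 135 = \left(- \frac{535}{2} + \left(\frac{17}{2} + \frac{1}{2} \left(-4\right)\right)^{2} + \frac{29 \left(\frac{17}{2} + \frac{1}{2} \left(-4\right)\right)}{2}\right) - 135 = \left(- \frac{535}{2} + \left(\frac{17}{2} - 2\right)^{2} + \frac{29 \left(\frac{17}{2} - 2\right)}{2}\right) - 135 = \left(- \frac{535}{2} + \left(\frac{13}{2}\right)^{2} + \frac{29}{2} \cdot \frac{13}{2}\right) - 135 = \left(- \frac{535}{2} + \frac{169}{4} + \frac{377}{4}\right) - 135 = -131 - 135 = -266$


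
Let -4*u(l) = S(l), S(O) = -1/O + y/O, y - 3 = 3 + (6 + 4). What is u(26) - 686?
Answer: -71359/104 ≈ -686.14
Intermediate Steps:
y = 16 (y = 3 + (3 + (6 + 4)) = 3 + (3 + 10) = 3 + 13 = 16)
S(O) = 15/O (S(O) = -1/O + 16/O = 15/O)
u(l) = -15/(4*l)
u(26) - 686 = -15/4/26 - 686 = -15/4*1/26 - 686 = -15/104 - 686 = -71359/104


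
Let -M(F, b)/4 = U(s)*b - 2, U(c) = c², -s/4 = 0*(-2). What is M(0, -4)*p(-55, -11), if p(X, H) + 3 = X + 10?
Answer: -384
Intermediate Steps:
s = 0 (s = -0*(-2) = -4*0 = 0)
p(X, H) = 7 + X (p(X, H) = -3 + (X + 10) = -3 + (10 + X) = 7 + X)
M(F, b) = 8 (M(F, b) = -4*(0²*b - 2) = -4*(0*b - 2) = -4*(0 - 2) = -4*(-2) = 8)
M(0, -4)*p(-55, -11) = 8*(7 - 55) = 8*(-48) = -384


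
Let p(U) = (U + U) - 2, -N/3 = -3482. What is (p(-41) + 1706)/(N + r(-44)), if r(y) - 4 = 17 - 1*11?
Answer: 811/5228 ≈ 0.15513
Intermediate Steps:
N = 10446 (N = -3*(-3482) = 10446)
r(y) = 10 (r(y) = 4 + (17 - 1*11) = 4 + (17 - 11) = 4 + 6 = 10)
p(U) = -2 + 2*U (p(U) = 2*U - 2 = -2 + 2*U)
(p(-41) + 1706)/(N + r(-44)) = ((-2 + 2*(-41)) + 1706)/(10446 + 10) = ((-2 - 82) + 1706)/10456 = (-84 + 1706)*(1/10456) = 1622*(1/10456) = 811/5228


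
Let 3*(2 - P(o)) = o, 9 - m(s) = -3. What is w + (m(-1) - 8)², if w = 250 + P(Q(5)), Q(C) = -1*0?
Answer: 268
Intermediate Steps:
m(s) = 12 (m(s) = 9 - 1*(-3) = 9 + 3 = 12)
Q(C) = 0
P(o) = 2 - o/3
w = 252 (w = 250 + (2 - ⅓*0) = 250 + (2 + 0) = 250 + 2 = 252)
w + (m(-1) - 8)² = 252 + (12 - 8)² = 252 + 4² = 252 + 16 = 268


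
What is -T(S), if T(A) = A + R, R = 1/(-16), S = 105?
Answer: -1679/16 ≈ -104.94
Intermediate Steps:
R = -1/16 ≈ -0.062500
T(A) = -1/16 + A (T(A) = A - 1/16 = -1/16 + A)
-T(S) = -(-1/16 + 105) = -1*1679/16 = -1679/16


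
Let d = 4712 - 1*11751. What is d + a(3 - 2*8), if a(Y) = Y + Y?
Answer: -7065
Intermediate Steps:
a(Y) = 2*Y
d = -7039 (d = 4712 - 11751 = -7039)
d + a(3 - 2*8) = -7039 + 2*(3 - 2*8) = -7039 + 2*(3 - 16) = -7039 + 2*(-13) = -7039 - 26 = -7065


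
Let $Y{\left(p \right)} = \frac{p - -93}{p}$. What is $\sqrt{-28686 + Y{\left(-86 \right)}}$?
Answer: $\frac{7 i \sqrt{4329842}}{86} \approx 169.37 i$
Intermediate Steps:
$Y{\left(p \right)} = \frac{93 + p}{p}$ ($Y{\left(p \right)} = \frac{p + 93}{p} = \frac{93 + p}{p}$)
$\sqrt{-28686 + Y{\left(-86 \right)}} = \sqrt{-28686 + \frac{93 - 86}{-86}} = \sqrt{-28686 - \frac{7}{86}} = \sqrt{- \frac{2467003}{86}} = \frac{7 i \sqrt{4329842}}{86}$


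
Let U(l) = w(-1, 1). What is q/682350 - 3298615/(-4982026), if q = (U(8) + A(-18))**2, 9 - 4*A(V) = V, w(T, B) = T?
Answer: 18007797307877/27195883528800 ≈ 0.66215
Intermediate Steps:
A(V) = 9/4 - V/4
U(l) = -1
q = 529/16 (q = (-1 + (9/4 - 1/4*(-18)))**2 = (-1 + (9/4 + 9/2))**2 = (-1 + 27/4)**2 = (23/4)**2 = 529/16 ≈ 33.063)
q/682350 - 3298615/(-4982026) = (529/16)/682350 - 3298615/(-4982026) = (529/16)*(1/682350) - 3298615*(-1/4982026) = 529/10917600 + 3298615/4982026 = 18007797307877/27195883528800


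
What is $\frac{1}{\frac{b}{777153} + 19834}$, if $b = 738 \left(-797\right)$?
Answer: $\frac{259051}{5137821472} \approx 5.042 \cdot 10^{-5}$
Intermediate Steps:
$b = -588186$
$\frac{1}{\frac{b}{777153} + 19834} = \frac{1}{- \frac{588186}{777153} + 19834} = \frac{1}{\left(-588186\right) \frac{1}{777153} + 19834} = \frac{1}{- \frac{196062}{259051} + 19834} = \frac{1}{\frac{5137821472}{259051}} = \frac{259051}{5137821472}$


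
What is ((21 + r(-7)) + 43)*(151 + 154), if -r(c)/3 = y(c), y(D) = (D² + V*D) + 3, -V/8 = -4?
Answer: 176900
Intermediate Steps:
V = 32 (V = -8*(-4) = 32)
y(D) = 3 + D² + 32*D (y(D) = (D² + 32*D) + 3 = 3 + D² + 32*D)
r(c) = -9 - 96*c - 3*c² (r(c) = -3*(3 + c² + 32*c) = -9 - 96*c - 3*c²)
((21 + r(-7)) + 43)*(151 + 154) = ((21 + (-9 - 96*(-7) - 3*(-7)²)) + 43)*(151 + 154) = ((21 + (-9 + 672 - 3*49)) + 43)*305 = ((21 + (-9 + 672 - 147)) + 43)*305 = ((21 + 516) + 43)*305 = (537 + 43)*305 = 580*305 = 176900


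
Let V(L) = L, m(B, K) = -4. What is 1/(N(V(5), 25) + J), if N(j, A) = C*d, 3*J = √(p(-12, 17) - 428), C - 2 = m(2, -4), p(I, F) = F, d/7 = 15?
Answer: -630/132437 - I*√411/132437 ≈ -0.004757 - 0.00015308*I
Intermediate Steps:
d = 105 (d = 7*15 = 105)
C = -2 (C = 2 - 4 = -2)
J = I*√411/3 (J = √(17 - 428)/3 = √(-411)/3 = (I*√411)/3 = I*√411/3 ≈ 6.7577*I)
N(j, A) = -210 (N(j, A) = -2*105 = -210)
1/(N(V(5), 25) + J) = 1/(-210 + I*√411/3)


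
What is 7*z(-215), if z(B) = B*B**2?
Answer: -69568625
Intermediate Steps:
z(B) = B**3
7*z(-215) = 7*(-215)**3 = 7*(-9938375) = -69568625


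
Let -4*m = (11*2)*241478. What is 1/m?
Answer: -1/1328129 ≈ -7.5294e-7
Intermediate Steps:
m = -1328129 (m = -11*2*241478/4 = -11*241478/2 = -1/4*5312516 = -1328129)
1/m = 1/(-1328129) = -1/1328129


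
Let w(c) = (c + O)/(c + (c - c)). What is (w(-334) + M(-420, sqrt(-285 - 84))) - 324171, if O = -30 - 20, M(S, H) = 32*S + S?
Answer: -56450985/167 ≈ -3.3803e+5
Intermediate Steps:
M(S, H) = 33*S
O = -50
w(c) = (-50 + c)/c (w(c) = (c - 50)/(c + (c - c)) = (-50 + c)/(c + 0) = (-50 + c)/c)
(w(-334) + M(-420, sqrt(-285 - 84))) - 324171 = ((-50 - 334)/(-334) + 33*(-420)) - 324171 = (-1/334*(-384) - 13860) - 324171 = (192/167 - 13860) - 324171 = -2314428/167 - 324171 = -56450985/167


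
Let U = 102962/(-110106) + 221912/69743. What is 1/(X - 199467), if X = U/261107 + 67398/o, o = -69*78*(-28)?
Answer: -1199033478171917388/239167074518731378075939 ≈ -5.0134e-6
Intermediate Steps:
U = 8626481953/3839561379 (U = 102962*(-1/110106) + 221912*(1/69743) = -51481/55053 + 221912/69743 = 8626481953/3839561379 ≈ 2.2467)
o = 150696 (o = -5382*(-28) = 150696)
X = 536271786467556257/1199033478171917388 (X = (8626481953/3839561379)/261107 + 67398/150696 = (8626481953/3839561379)*(1/261107) + 67398*(1/150696) = 8626481953/1002536352986553 + 11233/25116 = 536271786467556257/1199033478171917388 ≈ 0.44725)
1/(X - 199467) = 1/(536271786467556257/1199033478171917388 - 199467) = 1/(-239167074518731378075939/1199033478171917388) = -1199033478171917388/239167074518731378075939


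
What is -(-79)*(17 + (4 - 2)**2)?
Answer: 1659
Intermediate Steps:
-(-79)*(17 + (4 - 2)**2) = -(-79)*(17 + 2**2) = -(-79)*(17 + 4) = -(-79)*21 = -1*(-1659) = 1659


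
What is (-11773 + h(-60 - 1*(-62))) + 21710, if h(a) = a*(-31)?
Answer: 9875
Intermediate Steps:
h(a) = -31*a
(-11773 + h(-60 - 1*(-62))) + 21710 = (-11773 - 31*(-60 - 1*(-62))) + 21710 = (-11773 - 31*(-60 + 62)) + 21710 = (-11773 - 31*2) + 21710 = (-11773 - 62) + 21710 = -11835 + 21710 = 9875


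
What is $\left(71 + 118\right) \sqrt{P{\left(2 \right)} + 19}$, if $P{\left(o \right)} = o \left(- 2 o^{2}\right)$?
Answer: $189 \sqrt{3} \approx 327.36$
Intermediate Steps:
$P{\left(o \right)} = - 2 o^{3}$
$\left(71 + 118\right) \sqrt{P{\left(2 \right)} + 19} = \left(71 + 118\right) \sqrt{- 2 \cdot 2^{3} + 19} = 189 \sqrt{\left(-2\right) 8 + 19} = 189 \sqrt{-16 + 19} = 189 \sqrt{3}$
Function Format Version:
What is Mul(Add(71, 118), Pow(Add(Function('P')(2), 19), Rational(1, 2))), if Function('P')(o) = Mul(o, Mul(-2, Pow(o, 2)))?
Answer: Mul(189, Pow(3, Rational(1, 2))) ≈ 327.36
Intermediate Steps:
Function('P')(o) = Mul(-2, Pow(o, 3))
Mul(Add(71, 118), Pow(Add(Function('P')(2), 19), Rational(1, 2))) = Mul(Add(71, 118), Pow(Add(Mul(-2, Pow(2, 3)), 19), Rational(1, 2))) = Mul(189, Pow(Add(Mul(-2, 8), 19), Rational(1, 2))) = Mul(189, Pow(Add(-16, 19), Rational(1, 2))) = Mul(189, Pow(3, Rational(1, 2)))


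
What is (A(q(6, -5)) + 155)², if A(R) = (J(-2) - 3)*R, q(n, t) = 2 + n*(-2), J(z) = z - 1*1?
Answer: 46225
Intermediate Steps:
J(z) = -1 + z (J(z) = z - 1 = -1 + z)
q(n, t) = 2 - 2*n
A(R) = -6*R (A(R) = ((-1 - 2) - 3)*R = (-3 - 3)*R = -6*R)
(A(q(6, -5)) + 155)² = (-6*(2 - 2*6) + 155)² = (-6*(2 - 12) + 155)² = (-6*(-10) + 155)² = (60 + 155)² = 215² = 46225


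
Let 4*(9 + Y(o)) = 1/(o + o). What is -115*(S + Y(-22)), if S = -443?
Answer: 9148595/176 ≈ 51981.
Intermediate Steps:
Y(o) = -9 + 1/(8*o) (Y(o) = -9 + 1/(4*(o + o)) = -9 + 1/(4*((2*o))) = -9 + (1/(2*o))/4 = -9 + 1/(8*o))
-115*(S + Y(-22)) = -115*(-443 + (-9 + (1/8)/(-22))) = -115*(-443 + (-9 + (1/8)*(-1/22))) = -115*(-443 + (-9 - 1/176)) = -115*(-443 - 1585/176) = -115*(-79553/176) = 9148595/176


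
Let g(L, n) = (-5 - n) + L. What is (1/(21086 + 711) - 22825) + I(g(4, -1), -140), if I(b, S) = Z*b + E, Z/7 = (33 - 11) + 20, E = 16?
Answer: -497167772/21797 ≈ -22809.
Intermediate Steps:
Z = 294 (Z = 7*((33 - 11) + 20) = 7*(22 + 20) = 7*42 = 294)
g(L, n) = -5 + L - n
I(b, S) = 16 + 294*b (I(b, S) = 294*b + 16 = 16 + 294*b)
(1/(21086 + 711) - 22825) + I(g(4, -1), -140) = (1/(21086 + 711) - 22825) + (16 + 294*(-5 + 4 - 1*(-1))) = (1/21797 - 22825) + (16 + 294*(-5 + 4 + 1)) = (1/21797 - 22825) + (16 + 294*0) = -497516524/21797 + (16 + 0) = -497516524/21797 + 16 = -497167772/21797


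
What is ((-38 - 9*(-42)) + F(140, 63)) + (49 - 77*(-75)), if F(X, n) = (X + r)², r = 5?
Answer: 27189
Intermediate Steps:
F(X, n) = (5 + X)² (F(X, n) = (X + 5)² = (5 + X)²)
((-38 - 9*(-42)) + F(140, 63)) + (49 - 77*(-75)) = ((-38 - 9*(-42)) + (5 + 140)²) + (49 - 77*(-75)) = ((-38 + 378) + 145²) + (49 + 5775) = (340 + 21025) + 5824 = 21365 + 5824 = 27189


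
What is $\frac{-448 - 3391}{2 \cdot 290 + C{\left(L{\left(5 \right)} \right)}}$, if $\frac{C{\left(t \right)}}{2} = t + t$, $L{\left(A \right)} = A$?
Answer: $- \frac{3839}{600} \approx -6.3983$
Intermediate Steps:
$C{\left(t \right)} = 4 t$ ($C{\left(t \right)} = 2 \left(t + t\right) = 2 \cdot 2 t = 4 t$)
$\frac{-448 - 3391}{2 \cdot 290 + C{\left(L{\left(5 \right)} \right)}} = \frac{-448 - 3391}{2 \cdot 290 + 4 \cdot 5} = - \frac{3839}{580 + 20} = - \frac{3839}{600}$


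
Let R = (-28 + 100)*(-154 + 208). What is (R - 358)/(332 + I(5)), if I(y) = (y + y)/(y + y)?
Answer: 3530/333 ≈ 10.601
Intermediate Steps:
I(y) = 1 (I(y) = (2*y)/((2*y)) = (2*y)*(1/(2*y)) = 1)
R = 3888 (R = 72*54 = 3888)
(R - 358)/(332 + I(5)) = (3888 - 358)/(332 + 1) = 3530/333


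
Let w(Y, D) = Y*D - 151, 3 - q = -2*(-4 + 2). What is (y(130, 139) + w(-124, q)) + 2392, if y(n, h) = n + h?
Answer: 2634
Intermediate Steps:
y(n, h) = h + n
q = -1 (q = 3 - (-2)*(-4 + 2) = 3 - (-2)*(-2) = 3 - 1*4 = 3 - 4 = -1)
w(Y, D) = -151 + D*Y (w(Y, D) = D*Y - 151 = -151 + D*Y)
(y(130, 139) + w(-124, q)) + 2392 = ((139 + 130) + (-151 - 1*(-124))) + 2392 = (269 + (-151 + 124)) + 2392 = (269 - 27) + 2392 = 242 + 2392 = 2634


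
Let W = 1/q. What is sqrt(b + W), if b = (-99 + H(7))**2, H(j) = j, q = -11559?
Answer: 5*sqrt(45235163985)/11559 ≈ 92.000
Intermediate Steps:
b = 8464 (b = (-99 + 7)**2 = (-92)**2 = 8464)
W = -1/11559 (W = 1/(-11559) = -1/11559 ≈ -8.6513e-5)
sqrt(b + W) = sqrt(8464 - 1/11559) = sqrt(97835375/11559) = 5*sqrt(45235163985)/11559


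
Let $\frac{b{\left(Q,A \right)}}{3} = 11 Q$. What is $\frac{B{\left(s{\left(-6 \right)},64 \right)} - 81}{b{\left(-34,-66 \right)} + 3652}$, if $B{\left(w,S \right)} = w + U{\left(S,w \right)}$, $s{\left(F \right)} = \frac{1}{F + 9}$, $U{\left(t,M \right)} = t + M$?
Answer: $- \frac{49}{7590} \approx -0.0064559$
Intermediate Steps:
$U{\left(t,M \right)} = M + t$
$s{\left(F \right)} = \frac{1}{9 + F}$
$b{\left(Q,A \right)} = 33 Q$ ($b{\left(Q,A \right)} = 3 \cdot 11 Q = 33 Q$)
$B{\left(w,S \right)} = S + 2 w$ ($B{\left(w,S \right)} = w + \left(w + S\right) = w + \left(S + w\right) = S + 2 w$)
$\frac{B{\left(s{\left(-6 \right)},64 \right)} - 81}{b{\left(-34,-66 \right)} + 3652} = \frac{\left(64 + \frac{2}{9 - 6}\right) - 81}{33 \left(-34\right) + 3652} = \frac{\left(64 + \frac{2}{3}\right) - 81}{-1122 + 3652} = \frac{\left(64 + 2 \cdot \frac{1}{3}\right) - 81}{2530} = \left(\left(64 + \frac{2}{3}\right) - 81\right) \frac{1}{2530} = \left(\frac{194}{3} - 81\right) \frac{1}{2530} = \left(- \frac{49}{3}\right) \frac{1}{2530} = - \frac{49}{7590}$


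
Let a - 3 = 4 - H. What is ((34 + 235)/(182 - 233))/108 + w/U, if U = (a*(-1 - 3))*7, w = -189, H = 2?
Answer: 17917/13770 ≈ 1.3012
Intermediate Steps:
a = 5 (a = 3 + (4 - 1*2) = 3 + (4 - 2) = 3 + 2 = 5)
U = -140 (U = (5*(-1 - 3))*7 = (5*(-4))*7 = -20*7 = -140)
((34 + 235)/(182 - 233))/108 + w/U = ((34 + 235)/(182 - 233))/108 - 189/(-140) = (269/(-51))*(1/108) - 189*(-1/140) = (269*(-1/51))*(1/108) + 27/20 = -269/51*1/108 + 27/20 = -269/5508 + 27/20 = 17917/13770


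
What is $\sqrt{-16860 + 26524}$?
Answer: $8 \sqrt{151} \approx 98.306$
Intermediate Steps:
$\sqrt{-16860 + 26524} = \sqrt{9664} = 8 \sqrt{151}$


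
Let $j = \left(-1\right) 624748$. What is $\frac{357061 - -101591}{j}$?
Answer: $- \frac{114663}{156187} \approx -0.73414$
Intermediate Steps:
$j = -624748$
$\frac{357061 - -101591}{j} = \frac{357061 - -101591}{-624748} = \left(357061 + 101591\right) \left(- \frac{1}{624748}\right) = 458652 \left(- \frac{1}{624748}\right) = - \frac{114663}{156187}$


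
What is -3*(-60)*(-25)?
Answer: -4500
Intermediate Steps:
-3*(-60)*(-25) = 180*(-25) = -4500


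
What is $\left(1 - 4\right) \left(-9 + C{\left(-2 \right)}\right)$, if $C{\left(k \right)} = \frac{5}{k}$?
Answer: $\frac{69}{2} \approx 34.5$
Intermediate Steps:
$\left(1 - 4\right) \left(-9 + C{\left(-2 \right)}\right) = \left(1 - 4\right) \left(-9 + \frac{5}{-2}\right) = - 3 \left(-9 + 5 \left(- \frac{1}{2}\right)\right) = - 3 \left(-9 - \frac{5}{2}\right) = \left(-3\right) \left(- \frac{23}{2}\right) = \frac{69}{2}$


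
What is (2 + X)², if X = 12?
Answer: 196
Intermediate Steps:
(2 + X)² = (2 + 12)² = 14² = 196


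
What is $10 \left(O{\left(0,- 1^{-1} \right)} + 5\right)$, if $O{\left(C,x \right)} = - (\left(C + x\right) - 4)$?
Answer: $100$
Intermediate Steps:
$O{\left(C,x \right)} = 4 - C - x$ ($O{\left(C,x \right)} = - (-4 + C + x) = 4 - C - x$)
$10 \left(O{\left(0,- 1^{-1} \right)} + 5\right) = 10 \left(\left(4 - 0 - - 1^{-1}\right) + 5\right) = 10 \left(\left(4 + 0 - \left(-1\right) 1\right) + 5\right) = 10 \left(\left(4 + 0 - -1\right) + 5\right) = 10 \left(\left(4 + 0 + 1\right) + 5\right) = 10 \left(5 + 5\right) = 10 \cdot 10 = 100$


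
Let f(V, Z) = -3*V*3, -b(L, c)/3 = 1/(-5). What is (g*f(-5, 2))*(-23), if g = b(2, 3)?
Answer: -621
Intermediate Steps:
b(L, c) = ⅗ (b(L, c) = -3/(-5) = -3*(-⅕) = ⅗)
g = ⅗ ≈ 0.60000
f(V, Z) = -9*V
(g*f(-5, 2))*(-23) = (3*(-9*(-5))/5)*(-23) = ((⅗)*45)*(-23) = 27*(-23) = -621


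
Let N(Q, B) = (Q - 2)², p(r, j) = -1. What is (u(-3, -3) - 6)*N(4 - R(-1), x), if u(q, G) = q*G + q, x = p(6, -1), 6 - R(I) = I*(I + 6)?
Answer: 0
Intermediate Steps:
R(I) = 6 - I*(6 + I) (R(I) = 6 - I*(I + 6) = 6 - I*(6 + I))
x = -1
N(Q, B) = (-2 + Q)²
u(q, G) = q + G*q (u(q, G) = G*q + q = q + G*q)
(u(-3, -3) - 6)*N(4 - R(-1), x) = (-3*(1 - 3) - 6)*(-2 + (4 - (6 - 1*(-1)² - 6*(-1))))² = (-3*(-2) - 6)*(-2 + (4 - (6 - 1*1 + 6)))² = (6 - 6)*(-2 + (4 - (6 - 1 + 6)))² = 0*(-2 + (4 - 1*11))² = 0*(-2 + (4 - 11))² = 0*(-2 - 7)² = 0*(-9)² = 0*81 = 0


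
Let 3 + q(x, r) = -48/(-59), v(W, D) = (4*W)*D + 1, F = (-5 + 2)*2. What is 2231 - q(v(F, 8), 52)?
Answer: 131758/59 ≈ 2233.2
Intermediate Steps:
F = -6 (F = -3*2 = -6)
v(W, D) = 1 + 4*D*W (v(W, D) = 4*D*W + 1 = 1 + 4*D*W)
q(x, r) = -129/59 (q(x, r) = -3 - 48/(-59) = -3 - 48*(-1/59) = -3 + 48/59 = -129/59)
2231 - q(v(F, 8), 52) = 2231 - 1*(-129/59) = 2231 + 129/59 = 131758/59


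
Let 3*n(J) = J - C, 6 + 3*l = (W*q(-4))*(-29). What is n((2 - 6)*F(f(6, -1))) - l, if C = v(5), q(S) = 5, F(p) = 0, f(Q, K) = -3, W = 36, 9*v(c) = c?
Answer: 47029/27 ≈ 1741.8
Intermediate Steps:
v(c) = c/9
C = 5/9 (C = (⅑)*5 = 5/9 ≈ 0.55556)
l = -1742 (l = -2 + ((36*5)*(-29))/3 = -2 + (180*(-29))/3 = -2 + (⅓)*(-5220) = -2 - 1740 = -1742)
n(J) = -5/27 + J/3 (n(J) = (J - 1*5/9)/3 = (J - 5/9)/3 = (-5/9 + J)/3 = -5/27 + J/3)
n((2 - 6)*F(f(6, -1))) - l = (-5/27 + ((2 - 6)*0)/3) - 1*(-1742) = (-5/27 + (-4*0)/3) + 1742 = (-5/27 + (⅓)*0) + 1742 = (-5/27 + 0) + 1742 = -5/27 + 1742 = 47029/27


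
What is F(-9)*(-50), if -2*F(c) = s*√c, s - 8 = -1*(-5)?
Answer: 975*I ≈ 975.0*I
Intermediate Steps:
s = 13 (s = 8 - 1*(-5) = 8 + 5 = 13)
F(c) = -13*√c/2
F(-9)*(-50) = -39*I/2*(-50) = 975*I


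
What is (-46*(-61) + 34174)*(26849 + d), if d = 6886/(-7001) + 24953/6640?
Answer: 2308011976234777/2324332 ≈ 9.9298e+8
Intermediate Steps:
d = 128972913/46486640 (d = 6886*(-1/7001) + 24953*(1/6640) = -6886/7001 + 24953/6640 = 128972913/46486640 ≈ 2.7744)
(-46*(-61) + 34174)*(26849 + d) = (-46*(-61) + 34174)*(26849 + 128972913/46486640) = (2806 + 34174)*(1248248770273/46486640) = 36980*(1248248770273/46486640) = 2308011976234777/2324332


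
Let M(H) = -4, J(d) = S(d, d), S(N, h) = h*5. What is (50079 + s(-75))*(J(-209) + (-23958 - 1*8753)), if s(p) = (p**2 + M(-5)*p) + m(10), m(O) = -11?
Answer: -1890099708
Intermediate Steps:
S(N, h) = 5*h
J(d) = 5*d
s(p) = -11 + p**2 - 4*p (s(p) = (p**2 - 4*p) - 11 = -11 + p**2 - 4*p)
(50079 + s(-75))*(J(-209) + (-23958 - 1*8753)) = (50079 + (-11 + (-75)**2 - 4*(-75)))*(5*(-209) + (-23958 - 1*8753)) = (50079 + (-11 + 5625 + 300))*(-1045 + (-23958 - 8753)) = (50079 + 5914)*(-1045 - 32711) = 55993*(-33756) = -1890099708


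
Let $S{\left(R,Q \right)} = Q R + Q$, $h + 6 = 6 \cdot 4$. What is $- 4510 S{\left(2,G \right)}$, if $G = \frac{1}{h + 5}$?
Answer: $- \frac{13530}{23} \approx -588.26$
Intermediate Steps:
$h = 18$ ($h = -6 + 6 \cdot 4 = -6 + 24 = 18$)
$G = \frac{1}{23}$ ($G = \frac{1}{18 + 5} = \frac{1}{23} \approx 0.043478$)
$S{\left(R,Q \right)} = Q + Q R$
$- 4510 S{\left(2,G \right)} = - 4510 \frac{1 + 2}{23} = - 4510 \cdot \frac{1}{23} \cdot 3 = \left(-4510\right) \frac{3}{23} = - \frac{13530}{23}$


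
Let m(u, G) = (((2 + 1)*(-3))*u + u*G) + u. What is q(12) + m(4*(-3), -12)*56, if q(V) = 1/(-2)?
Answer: 26879/2 ≈ 13440.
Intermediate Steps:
m(u, G) = -8*u + G*u (m(u, G) = ((3*(-3))*u + G*u) + u = (-9*u + G*u) + u = -8*u + G*u)
q(V) = -½
q(12) + m(4*(-3), -12)*56 = -½ + ((4*(-3))*(-8 - 12))*56 = -½ - 12*(-20)*56 = -½ + 240*56 = -½ + 13440 = 26879/2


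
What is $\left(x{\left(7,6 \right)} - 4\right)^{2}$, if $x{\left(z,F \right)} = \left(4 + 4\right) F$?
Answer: $1936$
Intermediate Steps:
$x{\left(z,F \right)} = 8 F$
$\left(x{\left(7,6 \right)} - 4\right)^{2} = \left(8 \cdot 6 - 4\right)^{2} = \left(48 - 4\right)^{2} = 44^{2} = 1936$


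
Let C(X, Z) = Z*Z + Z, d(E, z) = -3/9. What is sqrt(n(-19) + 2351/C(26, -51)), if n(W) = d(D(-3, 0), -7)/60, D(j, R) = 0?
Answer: sqrt(238357)/510 ≈ 0.95729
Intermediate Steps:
d(E, z) = -1/3 (d(E, z) = -3*1/9 = -1/3)
n(W) = -1/180 (n(W) = -1/3/60 = -1/3*1/60 = -1/180)
C(X, Z) = Z + Z**2 (C(X, Z) = Z**2 + Z = Z + Z**2)
sqrt(n(-19) + 2351/C(26, -51)) = sqrt(-1/180 + 2351/((-51*(1 - 51)))) = sqrt(-1/180 + 2351/((-51*(-50)))) = sqrt(-1/180 + 2351/2550) = sqrt(14021/15300) = sqrt(238357)/510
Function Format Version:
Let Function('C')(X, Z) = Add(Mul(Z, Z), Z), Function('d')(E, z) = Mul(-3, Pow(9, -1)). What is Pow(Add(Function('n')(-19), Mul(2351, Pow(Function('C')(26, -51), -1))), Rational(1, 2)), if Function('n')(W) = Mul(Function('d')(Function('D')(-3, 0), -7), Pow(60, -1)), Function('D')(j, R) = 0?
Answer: Mul(Rational(1, 510), Pow(238357, Rational(1, 2))) ≈ 0.95729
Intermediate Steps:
Function('d')(E, z) = Rational(-1, 3) (Function('d')(E, z) = Mul(-3, Rational(1, 9)) = Rational(-1, 3))
Function('n')(W) = Rational(-1, 180) (Function('n')(W) = Mul(Rational(-1, 3), Pow(60, -1)) = Mul(Rational(-1, 3), Rational(1, 60)) = Rational(-1, 180))
Function('C')(X, Z) = Add(Z, Pow(Z, 2)) (Function('C')(X, Z) = Add(Pow(Z, 2), Z) = Add(Z, Pow(Z, 2)))
Pow(Add(Function('n')(-19), Mul(2351, Pow(Function('C')(26, -51), -1))), Rational(1, 2)) = Pow(Add(Rational(-1, 180), Mul(2351, Pow(Mul(-51, Add(1, -51)), -1))), Rational(1, 2)) = Pow(Add(Rational(-1, 180), Mul(2351, Pow(Mul(-51, -50), -1))), Rational(1, 2)) = Pow(Add(Rational(-1, 180), Mul(2351, Pow(2550, -1))), Rational(1, 2)) = Pow(Add(Rational(-1, 180), Mul(2351, Rational(1, 2550))), Rational(1, 2)) = Pow(Add(Rational(-1, 180), Rational(2351, 2550)), Rational(1, 2)) = Pow(Rational(14021, 15300), Rational(1, 2)) = Mul(Rational(1, 510), Pow(238357, Rational(1, 2)))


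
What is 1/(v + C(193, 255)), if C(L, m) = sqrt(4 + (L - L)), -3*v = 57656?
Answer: -3/57650 ≈ -5.2038e-5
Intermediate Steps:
v = -57656/3 (v = -1/3*57656 = -57656/3 ≈ -19219.)
C(L, m) = 2 (C(L, m) = sqrt(4 + 0) = sqrt(4) = 2)
1/(v + C(193, 255)) = 1/(-57656/3 + 2) = 1/(-57650/3) = -3/57650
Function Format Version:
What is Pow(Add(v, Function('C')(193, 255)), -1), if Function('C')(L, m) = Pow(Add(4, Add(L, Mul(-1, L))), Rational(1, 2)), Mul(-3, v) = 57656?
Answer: Rational(-3, 57650) ≈ -5.2038e-5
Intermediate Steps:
v = Rational(-57656, 3) (v = Mul(Rational(-1, 3), 57656) = Rational(-57656, 3) ≈ -19219.)
Function('C')(L, m) = 2 (Function('C')(L, m) = Pow(Add(4, 0), Rational(1, 2)) = Pow(4, Rational(1, 2)) = 2)
Pow(Add(v, Function('C')(193, 255)), -1) = Pow(Add(Rational(-57656, 3), 2), -1) = Pow(Rational(-57650, 3), -1) = Rational(-3, 57650)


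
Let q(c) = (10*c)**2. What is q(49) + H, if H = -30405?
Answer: 209695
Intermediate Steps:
q(c) = 100*c**2
q(49) + H = 100*49**2 - 30405 = 100*2401 - 30405 = 240100 - 30405 = 209695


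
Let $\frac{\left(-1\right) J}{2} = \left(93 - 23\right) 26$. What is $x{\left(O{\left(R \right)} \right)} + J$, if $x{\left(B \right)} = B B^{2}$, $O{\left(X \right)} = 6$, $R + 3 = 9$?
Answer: $-3424$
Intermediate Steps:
$R = 6$ ($R = -3 + 9 = 6$)
$J = -3640$ ($J = - 2 \left(93 - 23\right) 26 = - 2 \cdot 70 \cdot 26 = \left(-2\right) 1820 = -3640$)
$x{\left(B \right)} = B^{3}$
$x{\left(O{\left(R \right)} \right)} + J = 6^{3} - 3640 = 216 - 3640 = -3424$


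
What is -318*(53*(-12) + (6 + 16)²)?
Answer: 48336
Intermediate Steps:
-318*(53*(-12) + (6 + 16)²) = -318*(-636 + 22²) = -318*(-636 + 484) = -318*(-152) = 48336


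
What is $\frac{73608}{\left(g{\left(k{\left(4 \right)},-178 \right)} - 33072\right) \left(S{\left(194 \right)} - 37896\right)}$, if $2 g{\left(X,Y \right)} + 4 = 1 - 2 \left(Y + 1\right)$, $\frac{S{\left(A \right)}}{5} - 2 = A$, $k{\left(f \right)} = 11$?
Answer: $\frac{12268}{202401199} \approx 6.0612 \cdot 10^{-5}$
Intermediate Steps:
$S{\left(A \right)} = 10 + 5 A$
$g{\left(X,Y \right)} = - \frac{5}{2} - Y$ ($g{\left(X,Y \right)} = -2 + \frac{1 - 2 \left(Y + 1\right)}{2} = -2 + \frac{1 - 2 \left(1 + Y\right)}{2} = -2 + \frac{1 - \left(2 + 2 Y\right)}{2} = -2 + \frac{-1 - 2 Y}{2} = -2 - \left(\frac{1}{2} + Y\right) = - \frac{5}{2} - Y$)
$\frac{73608}{\left(g{\left(k{\left(4 \right)},-178 \right)} - 33072\right) \left(S{\left(194 \right)} - 37896\right)} = \frac{73608}{\left(\left(- \frac{5}{2} - -178\right) - 33072\right) \left(\left(10 + 5 \cdot 194\right) - 37896\right)} = \frac{73608}{\left(\left(- \frac{5}{2} + 178\right) - 33072\right) \left(\left(10 + 970\right) - 37896\right)} = \frac{73608}{\left(\frac{351}{2} - 33072\right) \left(980 - 37896\right)} = \frac{73608}{\left(- \frac{65793}{2}\right) \left(-36916\right)} = \frac{73608}{1214407194} = 73608 \cdot \frac{1}{1214407194} = \frac{12268}{202401199}$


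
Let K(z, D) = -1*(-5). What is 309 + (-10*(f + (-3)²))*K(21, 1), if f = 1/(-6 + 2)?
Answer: -257/2 ≈ -128.50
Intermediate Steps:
f = -¼ (f = 1/(-4) = -¼ ≈ -0.25000)
K(z, D) = 5
309 + (-10*(f + (-3)²))*K(21, 1) = 309 - 10*(-¼ + (-3)²)*5 = 309 - 10*(-¼ + 9)*5 = 309 - 10*35/4*5 = 309 - 175/2*5 = 309 - 875/2 = -257/2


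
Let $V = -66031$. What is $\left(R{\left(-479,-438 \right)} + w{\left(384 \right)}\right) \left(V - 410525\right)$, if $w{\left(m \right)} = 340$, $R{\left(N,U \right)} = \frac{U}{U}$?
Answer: $-162505596$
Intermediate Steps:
$R{\left(N,U \right)} = 1$
$\left(R{\left(-479,-438 \right)} + w{\left(384 \right)}\right) \left(V - 410525\right) = \left(1 + 340\right) \left(-66031 - 410525\right) = 341 \left(-476556\right) = -162505596$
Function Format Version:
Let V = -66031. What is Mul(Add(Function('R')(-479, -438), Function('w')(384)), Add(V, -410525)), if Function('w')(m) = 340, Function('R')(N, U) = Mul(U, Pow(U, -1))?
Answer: -162505596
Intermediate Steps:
Function('R')(N, U) = 1
Mul(Add(Function('R')(-479, -438), Function('w')(384)), Add(V, -410525)) = Mul(Add(1, 340), Add(-66031, -410525)) = Mul(341, -476556) = -162505596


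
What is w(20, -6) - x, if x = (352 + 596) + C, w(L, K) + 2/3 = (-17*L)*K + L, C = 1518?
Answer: -1220/3 ≈ -406.67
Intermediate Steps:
w(L, K) = -2/3 + L - 17*K*L (w(L, K) = -2/3 + ((-17*L)*K + L) = -2/3 + (-17*K*L + L) = -2/3 + (L - 17*K*L) = -2/3 + L - 17*K*L)
x = 2466 (x = (352 + 596) + 1518 = 948 + 1518 = 2466)
w(20, -6) - x = (-2/3 + 20 - 17*(-6)*20) - 1*2466 = (-2/3 + 20 + 2040) - 2466 = 6178/3 - 2466 = -1220/3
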